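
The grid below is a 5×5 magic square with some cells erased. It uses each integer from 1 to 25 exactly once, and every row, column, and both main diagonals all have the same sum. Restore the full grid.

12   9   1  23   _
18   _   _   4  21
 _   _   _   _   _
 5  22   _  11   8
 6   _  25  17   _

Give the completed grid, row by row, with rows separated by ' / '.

12 9 1 23 20 / 18 15 7 4 21 / 24 16 13 10 2 / 5 22 19 11 8 / 6 3 25 17 14

The entries are 1 through 25, which sum to 325, so each line sums to 325/5 = 65.
The remaining cell in row 1 is (1,5) = 65 − 45 = 20.
From row 4, 65 − (5 + 22 + 11 + 8) gives (4,3) = 19.
Column 1 needs 65; the known cells sum to 41, so (3,1) = 24.
The remaining cell in column 4 is (3,4) = 65 − 55 = 10.
From anti-diagonal, 65 − (20 + 4 + 22 + 6) gives (3,3) = 13.
The remaining cell in column 3 is (2,3) = 65 − 58 = 7.
Row 2: 18 + 7 + 4 + 21 + ? = 65, so (2,2) = 15.
From main diagonal, 65 − (12 + 15 + 13 + 11) gives (5,5) = 14.
Using row 5: 6 + 25 + 17 + 14 + ? → (5,2) = 65 − 62 = 3.
Column 2 must total 65; the given cells sum to 49, so (3,2) = 16.
From column 5, 65 − (20 + 21 + 8 + 14) gives (3,5) = 2.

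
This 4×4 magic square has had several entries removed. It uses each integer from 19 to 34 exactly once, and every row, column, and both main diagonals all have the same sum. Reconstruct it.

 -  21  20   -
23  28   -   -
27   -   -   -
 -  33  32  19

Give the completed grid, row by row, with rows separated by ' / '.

The entries are 19 through 34, which sum to 424, so each line sums to 424/4 = 106.
From row 4, 106 − (33 + 32 + 19) gives (4,1) = 22.
Column 1: 23 + 27 + 22 + ? = 106, so (1,1) = 34.
The remaining cell in column 2 is (3,2) = 106 − 82 = 24.
From main diagonal, 106 − (34 + 28 + 19) gives (3,3) = 25.
The remaining cell in row 1 is (1,4) = 106 − 75 = 31.
Row 3 must total 106; the given cells sum to 76, so (3,4) = 30.
From column 3, 106 − (20 + 25 + 32) gives (2,3) = 29.
From column 4, 106 − (31 + 30 + 19) gives (2,4) = 26.

34 21 20 31 / 23 28 29 26 / 27 24 25 30 / 22 33 32 19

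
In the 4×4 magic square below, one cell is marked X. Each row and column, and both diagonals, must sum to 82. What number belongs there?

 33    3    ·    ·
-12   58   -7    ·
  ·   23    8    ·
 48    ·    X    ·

Row 2 needs 82; the known cells sum to 39, so (2,4) = 43.
The remaining cell in column 1 is (3,1) = 82 − 69 = 13.
The remaining cell in column 2 is (4,2) = 82 − 84 = -2.
Using main diagonal: 33 + 58 + 8 + ? → (4,4) = 82 − 99 = -17.
From anti-diagonal, 82 − (-7 + 23 + 48) gives (1,4) = 18.
The remaining cell in row 1 is (1,3) = 82 − 54 = 28.
From row 3, 82 − (13 + 23 + 8) gives (3,4) = 38.
Row 4 must total 82; the given cells sum to 29, so (4,3) = 53.

53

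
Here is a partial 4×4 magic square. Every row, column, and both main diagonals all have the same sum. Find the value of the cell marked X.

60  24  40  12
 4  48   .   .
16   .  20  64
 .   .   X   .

44

Row 1 is complete and sums to 136; that is the magic constant.
Row 3 needs 136; the known cells sum to 100, so (3,2) = 36.
Column 1: 60 + 4 + 16 + ? = 136, so (4,1) = 56.
Column 2 must total 136; the given cells sum to 108, so (4,2) = 28.
Main diagonal: 60 + 48 + 20 + ? = 136, so (4,4) = 8.
Anti-diagonal: 12 + 36 + 56 + ? = 136, so (2,3) = 32.
Row 2 needs 136; the known cells sum to 84, so (2,4) = 52.
Using row 4: 56 + 28 + 8 + ? → (4,3) = 136 − 92 = 44.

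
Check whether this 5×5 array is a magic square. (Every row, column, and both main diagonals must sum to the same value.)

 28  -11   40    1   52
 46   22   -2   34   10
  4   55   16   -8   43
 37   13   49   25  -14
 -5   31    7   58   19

Row 1: 28 + (-11) + 40 + 1 + 52 = 110.
Row 2: 46 + 22 + (-2) + 34 + 10 = 110.
Row 3: 4 + 55 + 16 + (-8) + 43 = 110.
Row 4: 37 + 13 + 49 + 25 + (-14) = 110.
Row 5: -5 + 31 + 7 + 58 + 19 = 110.
Column 1: 28 + 46 + 4 + 37 + (-5) = 110.
Column 2: -11 + 22 + 55 + 13 + 31 = 110.
Column 3: 40 + (-2) + 16 + 49 + 7 = 110.
Column 4: 1 + 34 + (-8) + 25 + 58 = 110.
Column 5: 52 + 10 + 43 + (-14) + 19 = 110.
Main diagonal: 28 + 22 + 16 + 25 + 19 = 110.
Anti-diagonal: 52 + 34 + 16 + 13 + (-5) = 110.
All lines sum to 110.

Yes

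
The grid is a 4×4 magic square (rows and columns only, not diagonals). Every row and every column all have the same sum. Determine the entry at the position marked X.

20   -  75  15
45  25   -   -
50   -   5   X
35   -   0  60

Column 1 is complete and sums to 150; that is the magic constant.
The remaining cell in row 1 is (1,2) = 150 − 110 = 40.
The remaining cell in row 4 is (4,2) = 150 − 95 = 55.
Column 2 must total 150; the given cells sum to 120, so (3,2) = 30.
The remaining cell in column 3 is (2,3) = 150 − 80 = 70.
Row 2: 45 + 25 + 70 + ? = 150, so (2,4) = 10.
From row 3, 150 − (50 + 30 + 5) gives (3,4) = 65.

65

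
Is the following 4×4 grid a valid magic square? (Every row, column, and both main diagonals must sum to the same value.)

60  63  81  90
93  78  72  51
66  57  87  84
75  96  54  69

Yes

Row 1: 60 + 63 + 81 + 90 = 294.
Row 2: 93 + 78 + 72 + 51 = 294.
Row 3: 66 + 57 + 87 + 84 = 294.
Row 4: 75 + 96 + 54 + 69 = 294.
Column 1: 60 + 93 + 66 + 75 = 294.
Column 2: 63 + 78 + 57 + 96 = 294.
Column 3: 81 + 72 + 87 + 54 = 294.
Column 4: 90 + 51 + 84 + 69 = 294.
Main diagonal: 60 + 78 + 87 + 69 = 294.
Anti-diagonal: 90 + 72 + 57 + 75 = 294.
All lines sum to 294.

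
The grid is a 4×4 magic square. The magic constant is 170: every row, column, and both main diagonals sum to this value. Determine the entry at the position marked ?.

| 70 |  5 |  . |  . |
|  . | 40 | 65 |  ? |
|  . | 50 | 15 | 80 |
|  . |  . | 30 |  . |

Row 3: 50 + 15 + 80 + ? = 170, so (3,1) = 25.
Column 2 must total 170; the given cells sum to 95, so (4,2) = 75.
Using column 3: 65 + 15 + 30 + ? → (1,3) = 170 − 110 = 60.
Main diagonal needs 170; the known cells sum to 125, so (4,4) = 45.
Using row 1: 70 + 5 + 60 + ? → (1,4) = 170 − 135 = 35.
Using row 4: 75 + 30 + 45 + ? → (4,1) = 170 − 150 = 20.
From column 1, 170 − (70 + 25 + 20) gives (2,1) = 55.
Column 4: 35 + 80 + 45 + ? = 170, so (2,4) = 10.

10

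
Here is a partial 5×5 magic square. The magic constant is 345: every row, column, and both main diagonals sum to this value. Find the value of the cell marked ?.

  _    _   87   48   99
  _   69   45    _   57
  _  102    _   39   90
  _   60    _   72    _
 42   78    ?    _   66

54

Column 2: 69 + 102 + 60 + 78 + ? = 345, so (1,2) = 36.
Column 5 needs 345; the known cells sum to 312, so (4,5) = 33.
Row 1 needs 345; the known cells sum to 270, so (1,1) = 75.
Main diagonal: 75 + 69 + 72 + 66 + ? = 345, so (3,3) = 63.
The remaining cell in anti-diagonal is (2,4) = 345 − 264 = 81.
Using row 2: 69 + 45 + 81 + 57 + ? → (2,1) = 345 − 252 = 93.
From row 3, 345 − (102 + 63 + 39 + 90) gives (3,1) = 51.
Using column 1: 75 + 93 + 51 + 42 + ? → (4,1) = 345 − 261 = 84.
Column 4: 48 + 81 + 39 + 72 + ? = 345, so (5,4) = 105.
From row 4, 345 − (84 + 60 + 72 + 33) gives (4,3) = 96.
Using row 5: 42 + 78 + 105 + 66 + ? → (5,3) = 345 − 291 = 54.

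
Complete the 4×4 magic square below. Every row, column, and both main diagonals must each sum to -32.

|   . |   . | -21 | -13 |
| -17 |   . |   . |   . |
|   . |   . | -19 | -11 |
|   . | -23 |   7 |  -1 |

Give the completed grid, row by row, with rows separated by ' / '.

Row 4 must total -32; the given cells sum to -17, so (4,1) = -15.
From column 3, -32 − (-21 + (-19) + 7) gives (2,3) = 1.
Column 4 must total -32; the given cells sum to -25, so (2,4) = -7.
Anti-diagonal: -13 + 1 + (-15) + ? = -32, so (3,2) = -5.
Row 2: -17 + 1 + (-7) + ? = -32, so (2,2) = -9.
From row 3, -32 − (-5 + (-19) + (-11)) gives (3,1) = 3.
The remaining cell in column 1 is (1,1) = -32 − (-29) = -3.
Column 2: -9 + (-5) + (-23) + ? = -32, so (1,2) = 5.

-3 5 -21 -13 / -17 -9 1 -7 / 3 -5 -19 -11 / -15 -23 7 -1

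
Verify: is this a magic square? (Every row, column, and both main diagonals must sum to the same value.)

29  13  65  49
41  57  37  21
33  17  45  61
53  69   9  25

Row 1: 29 + 13 + 65 + 49 = 156.
Row 2: 41 + 57 + 37 + 21 = 156.
Row 3: 33 + 17 + 45 + 61 = 156.
Row 4: 53 + 69 + 9 + 25 = 156.
Column 1: 29 + 41 + 33 + 53 = 156.
Column 2: 13 + 57 + 17 + 69 = 156.
Column 3: 65 + 37 + 45 + 9 = 156.
Column 4: 49 + 21 + 61 + 25 = 156.
Main diagonal: 29 + 57 + 45 + 25 = 156.
Anti-diagonal: 49 + 37 + 17 + 53 = 156.
All lines sum to 156.

Yes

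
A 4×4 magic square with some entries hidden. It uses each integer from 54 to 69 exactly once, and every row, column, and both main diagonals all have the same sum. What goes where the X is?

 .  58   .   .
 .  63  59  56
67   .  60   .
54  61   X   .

65

The entries are 54 through 69, which sum to 984, so each line sums to 984/4 = 246.
Row 2 needs 246; the known cells sum to 178, so (2,1) = 68.
Column 1 must total 246; the given cells sum to 189, so (1,1) = 57.
Column 2 needs 246; the known cells sum to 182, so (3,2) = 64.
The remaining cell in main diagonal is (4,4) = 246 − 180 = 66.
Anti-diagonal: 59 + 64 + 54 + ? = 246, so (1,4) = 69.
The remaining cell in row 1 is (1,3) = 246 − 184 = 62.
Row 3 must total 246; the given cells sum to 191, so (3,4) = 55.
Row 4 must total 246; the given cells sum to 181, so (4,3) = 65.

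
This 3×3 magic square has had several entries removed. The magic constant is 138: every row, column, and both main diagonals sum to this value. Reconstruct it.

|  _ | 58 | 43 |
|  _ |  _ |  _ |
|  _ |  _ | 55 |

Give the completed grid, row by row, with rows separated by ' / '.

37 58 43 / 52 46 40 / 49 34 55

Row 1 needs 138; the known cells sum to 101, so (1,1) = 37.
The remaining cell in column 3 is (2,3) = 138 − 98 = 40.
Main diagonal must total 138; the given cells sum to 92, so (2,2) = 46.
Anti-diagonal needs 138; the known cells sum to 89, so (3,1) = 49.
The remaining cell in row 2 is (2,1) = 138 − 86 = 52.
Row 3 needs 138; the known cells sum to 104, so (3,2) = 34.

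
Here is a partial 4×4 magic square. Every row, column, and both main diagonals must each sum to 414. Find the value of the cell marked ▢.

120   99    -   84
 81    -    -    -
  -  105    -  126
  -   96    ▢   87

From row 1, 414 − (120 + 99 + 84) gives (1,3) = 111.
The remaining cell in column 2 is (2,2) = 414 − 300 = 114.
From column 4, 414 − (84 + 126 + 87) gives (2,4) = 117.
The remaining cell in main diagonal is (3,3) = 414 − 321 = 93.
From row 2, 414 − (81 + 114 + 117) gives (2,3) = 102.
Using row 3: 105 + 93 + 126 + ? → (3,1) = 414 − 324 = 90.
Column 1 must total 414; the given cells sum to 291, so (4,1) = 123.
Using column 3: 111 + 102 + 93 + ? → (4,3) = 414 − 306 = 108.

108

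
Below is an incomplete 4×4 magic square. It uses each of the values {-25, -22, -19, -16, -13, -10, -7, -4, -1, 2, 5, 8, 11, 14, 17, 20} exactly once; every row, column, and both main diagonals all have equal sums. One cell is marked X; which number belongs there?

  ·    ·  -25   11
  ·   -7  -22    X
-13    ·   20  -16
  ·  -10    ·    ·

The 16 entries sum to -40, so each line sums to -40/4 = -10.
Row 3: -13 + 20 + (-16) + ? = -10, so (3,2) = -1.
Column 2 needs -10; the known cells sum to -18, so (1,2) = 8.
Column 3 needs -10; the known cells sum to -27, so (4,3) = 17.
Anti-diagonal must total -10; the given cells sum to -12, so (4,1) = 2.
Row 1 must total -10; the given cells sum to -6, so (1,1) = -4.
Row 4 must total -10; the given cells sum to 9, so (4,4) = -19.
Column 1 must total -10; the given cells sum to -15, so (2,1) = 5.
Column 4 must total -10; the given cells sum to -24, so (2,4) = 14.

14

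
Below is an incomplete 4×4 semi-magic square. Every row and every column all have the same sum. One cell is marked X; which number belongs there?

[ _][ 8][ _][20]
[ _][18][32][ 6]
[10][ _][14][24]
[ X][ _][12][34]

Column 4 is complete and sums to 84; that is the magic constant.
Row 2 must total 84; the given cells sum to 56, so (2,1) = 28.
The remaining cell in row 3 is (3,2) = 84 − 48 = 36.
The remaining cell in column 2 is (4,2) = 84 − 62 = 22.
Column 3 needs 84; the known cells sum to 58, so (1,3) = 26.
Row 1 must total 84; the given cells sum to 54, so (1,1) = 30.
From row 4, 84 − (22 + 12 + 34) gives (4,1) = 16.

16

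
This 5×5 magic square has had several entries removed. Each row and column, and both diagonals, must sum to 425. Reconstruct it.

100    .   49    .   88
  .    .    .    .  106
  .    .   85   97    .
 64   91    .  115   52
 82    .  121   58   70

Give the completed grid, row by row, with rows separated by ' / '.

Row 4: 64 + 91 + 115 + 52 + ? = 425, so (4,3) = 103.
From row 5, 425 − (82 + 121 + 58 + 70) gives (5,2) = 94.
Column 3 must total 425; the given cells sum to 358, so (2,3) = 67.
Column 5 must total 425; the given cells sum to 316, so (3,5) = 109.
Main diagonal needs 425; the known cells sum to 370, so (2,2) = 55.
Anti-diagonal needs 425; the known cells sum to 346, so (2,4) = 79.
From row 2, 425 − (55 + 67 + 79 + 106) gives (2,1) = 118.
Column 1: 100 + 118 + 64 + 82 + ? = 425, so (3,1) = 61.
Column 4: 79 + 97 + 115 + 58 + ? = 425, so (1,4) = 76.
Using row 1: 100 + 49 + 76 + 88 + ? → (1,2) = 425 − 313 = 112.
Row 3 must total 425; the given cells sum to 352, so (3,2) = 73.

100 112 49 76 88 / 118 55 67 79 106 / 61 73 85 97 109 / 64 91 103 115 52 / 82 94 121 58 70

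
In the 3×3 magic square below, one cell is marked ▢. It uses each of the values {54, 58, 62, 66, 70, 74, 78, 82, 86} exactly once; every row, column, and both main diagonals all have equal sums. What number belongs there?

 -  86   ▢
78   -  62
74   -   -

66

The 9 entries sum to 630, so each line sums to 630/3 = 210.
Row 2: 78 + 62 + ? = 210, so (2,2) = 70.
Using column 1: 78 + 74 + ? → (1,1) = 210 − 152 = 58.
Column 2: 86 + 70 + ? = 210, so (3,2) = 54.
The remaining cell in main diagonal is (3,3) = 210 − 128 = 82.
From anti-diagonal, 210 − (70 + 74) gives (1,3) = 66.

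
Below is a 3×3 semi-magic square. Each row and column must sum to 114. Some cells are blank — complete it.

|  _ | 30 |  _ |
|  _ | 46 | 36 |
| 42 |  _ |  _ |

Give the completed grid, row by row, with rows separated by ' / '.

Row 2 needs 114; the known cells sum to 82, so (2,1) = 32.
The remaining cell in column 1 is (1,1) = 114 − 74 = 40.
The remaining cell in column 2 is (3,2) = 114 − 76 = 38.
From row 1, 114 − (40 + 30) gives (1,3) = 44.
From row 3, 114 − (42 + 38) gives (3,3) = 34.

40 30 44 / 32 46 36 / 42 38 34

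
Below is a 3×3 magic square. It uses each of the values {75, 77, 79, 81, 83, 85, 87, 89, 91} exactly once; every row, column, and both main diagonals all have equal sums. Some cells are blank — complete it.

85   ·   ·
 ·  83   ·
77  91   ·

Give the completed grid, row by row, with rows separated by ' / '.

85 75 89 / 87 83 79 / 77 91 81

The 9 entries sum to 747, so each line sums to 747/3 = 249.
Row 3 must total 249; the given cells sum to 168, so (3,3) = 81.
From column 1, 249 − (85 + 77) gives (2,1) = 87.
Column 2 must total 249; the given cells sum to 174, so (1,2) = 75.
From anti-diagonal, 249 − (83 + 77) gives (1,3) = 89.
Row 2 needs 249; the known cells sum to 170, so (2,3) = 79.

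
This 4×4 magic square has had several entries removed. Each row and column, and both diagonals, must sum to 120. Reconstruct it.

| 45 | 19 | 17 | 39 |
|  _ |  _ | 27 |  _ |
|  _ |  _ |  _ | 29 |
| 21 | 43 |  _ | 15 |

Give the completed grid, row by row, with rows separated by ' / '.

The remaining cell in row 4 is (4,3) = 120 − 79 = 41.
Column 3: 17 + 27 + 41 + ? = 120, so (3,3) = 35.
Column 4 needs 120; the known cells sum to 83, so (2,4) = 37.
From main diagonal, 120 − (45 + 35 + 15) gives (2,2) = 25.
Using anti-diagonal: 39 + 27 + 21 + ? → (3,2) = 120 − 87 = 33.
The remaining cell in row 2 is (2,1) = 120 − 89 = 31.
From row 3, 120 − (33 + 35 + 29) gives (3,1) = 23.

45 19 17 39 / 31 25 27 37 / 23 33 35 29 / 21 43 41 15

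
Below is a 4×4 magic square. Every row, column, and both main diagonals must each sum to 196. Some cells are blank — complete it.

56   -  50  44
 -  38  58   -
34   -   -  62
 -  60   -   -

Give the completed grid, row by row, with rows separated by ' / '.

56 46 50 44 / 64 38 58 36 / 34 52 48 62 / 42 60 40 54

Row 1 needs 196; the known cells sum to 150, so (1,2) = 46.
Using column 2: 46 + 38 + 60 + ? → (3,2) = 196 − 144 = 52.
Anti-diagonal: 44 + 58 + 52 + ? = 196, so (4,1) = 42.
Row 3 must total 196; the given cells sum to 148, so (3,3) = 48.
From column 1, 196 − (56 + 34 + 42) gives (2,1) = 64.
Column 3: 50 + 58 + 48 + ? = 196, so (4,3) = 40.
Main diagonal must total 196; the given cells sum to 142, so (4,4) = 54.
From row 2, 196 − (64 + 38 + 58) gives (2,4) = 36.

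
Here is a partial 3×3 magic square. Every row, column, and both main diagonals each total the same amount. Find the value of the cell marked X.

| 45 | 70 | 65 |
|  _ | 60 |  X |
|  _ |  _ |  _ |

Row 1 is complete and sums to 180; that is the magic constant.
Column 2 needs 180; the known cells sum to 130, so (3,2) = 50.
Main diagonal: 45 + 60 + ? = 180, so (3,3) = 75.
From anti-diagonal, 180 − (65 + 60) gives (3,1) = 55.
The remaining cell in column 1 is (2,1) = 180 − 100 = 80.
Column 3 must total 180; the given cells sum to 140, so (2,3) = 40.

40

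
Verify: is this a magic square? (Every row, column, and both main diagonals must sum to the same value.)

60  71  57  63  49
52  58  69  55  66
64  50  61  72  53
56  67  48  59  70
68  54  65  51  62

Yes

Row 1: 60 + 71 + 57 + 63 + 49 = 300.
Row 2: 52 + 58 + 69 + 55 + 66 = 300.
Row 3: 64 + 50 + 61 + 72 + 53 = 300.
Row 4: 56 + 67 + 48 + 59 + 70 = 300.
Row 5: 68 + 54 + 65 + 51 + 62 = 300.
Column 1: 60 + 52 + 64 + 56 + 68 = 300.
Column 2: 71 + 58 + 50 + 67 + 54 = 300.
Column 3: 57 + 69 + 61 + 48 + 65 = 300.
Column 4: 63 + 55 + 72 + 59 + 51 = 300.
Column 5: 49 + 66 + 53 + 70 + 62 = 300.
Main diagonal: 60 + 58 + 61 + 59 + 62 = 300.
Anti-diagonal: 49 + 55 + 61 + 67 + 68 = 300.
All lines sum to 300.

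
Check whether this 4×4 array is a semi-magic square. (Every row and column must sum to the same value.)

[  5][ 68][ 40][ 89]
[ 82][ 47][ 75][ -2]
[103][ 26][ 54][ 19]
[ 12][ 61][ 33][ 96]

Yes

Row 1: 5 + 68 + 40 + 89 = 202.
Row 2: 82 + 47 + 75 + (-2) = 202.
Row 3: 103 + 26 + 54 + 19 = 202.
Row 4: 12 + 61 + 33 + 96 = 202.
Column 1: 5 + 82 + 103 + 12 = 202.
Column 2: 68 + 47 + 26 + 61 = 202.
Column 3: 40 + 75 + 54 + 33 = 202.
Column 4: 89 + (-2) + 19 + 96 = 202.
All lines sum to 202.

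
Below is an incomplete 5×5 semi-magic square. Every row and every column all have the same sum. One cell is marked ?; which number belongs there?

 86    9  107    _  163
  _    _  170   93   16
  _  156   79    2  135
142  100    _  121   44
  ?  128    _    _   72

30

Column 5 is complete and sums to 430; that is the magic constant.
Row 1: 86 + 9 + 107 + 163 + ? = 430, so (1,4) = 65.
The remaining cell in row 3 is (3,1) = 430 − 372 = 58.
Row 4 must total 430; the given cells sum to 407, so (4,3) = 23.
Column 2: 9 + 156 + 100 + 128 + ? = 430, so (2,2) = 37.
Column 3 needs 430; the known cells sum to 379, so (5,3) = 51.
The remaining cell in column 4 is (5,4) = 430 − 281 = 149.
Row 2 needs 430; the known cells sum to 316, so (2,1) = 114.
Row 5: 128 + 51 + 149 + 72 + ? = 430, so (5,1) = 30.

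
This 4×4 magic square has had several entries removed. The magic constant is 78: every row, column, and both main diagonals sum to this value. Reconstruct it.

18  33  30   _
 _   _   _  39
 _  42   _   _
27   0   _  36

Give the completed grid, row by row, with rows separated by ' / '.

From row 1, 78 − (18 + 33 + 30) gives (1,4) = -3.
The remaining cell in row 4 is (4,3) = 78 − 63 = 15.
Using column 2: 33 + 42 + 0 + ? → (2,2) = 78 − 75 = 3.
Column 4 needs 78; the known cells sum to 72, so (3,4) = 6.
Main diagonal needs 78; the known cells sum to 57, so (3,3) = 21.
Using anti-diagonal: -3 + 42 + 27 + ? → (2,3) = 78 − 66 = 12.
From row 2, 78 − (3 + 12 + 39) gives (2,1) = 24.
From row 3, 78 − (42 + 21 + 6) gives (3,1) = 9.

18 33 30 -3 / 24 3 12 39 / 9 42 21 6 / 27 0 15 36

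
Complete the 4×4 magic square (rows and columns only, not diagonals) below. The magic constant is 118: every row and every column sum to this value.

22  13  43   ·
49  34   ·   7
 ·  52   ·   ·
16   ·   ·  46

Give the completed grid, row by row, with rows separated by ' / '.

The remaining cell in row 1 is (1,4) = 118 − 78 = 40.
From row 2, 118 − (49 + 34 + 7) gives (2,3) = 28.
Column 1 must total 118; the given cells sum to 87, so (3,1) = 31.
Column 2 must total 118; the given cells sum to 99, so (4,2) = 19.
From column 4, 118 − (40 + 7 + 46) gives (3,4) = 25.
Row 3 needs 118; the known cells sum to 108, so (3,3) = 10.
Using row 4: 16 + 19 + 46 + ? → (4,3) = 118 − 81 = 37.

22 13 43 40 / 49 34 28 7 / 31 52 10 25 / 16 19 37 46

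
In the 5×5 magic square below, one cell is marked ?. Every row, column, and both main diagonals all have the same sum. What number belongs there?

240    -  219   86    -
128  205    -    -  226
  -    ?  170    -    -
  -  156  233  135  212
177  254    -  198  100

Main diagonal is complete and sums to 850; that is the magic constant.
The remaining cell in row 4 is (4,1) = 850 − 736 = 114.
Row 5: 177 + 254 + 198 + 100 + ? = 850, so (5,3) = 121.
Column 1 must total 850; the given cells sum to 659, so (3,1) = 191.
From column 3, 850 − (219 + 170 + 233 + 121) gives (2,3) = 107.
Row 2 needs 850; the known cells sum to 666, so (2,4) = 184.
From column 4, 850 − (86 + 184 + 135 + 198) gives (3,4) = 247.
From anti-diagonal, 850 − (184 + 170 + 156 + 177) gives (1,5) = 163.
Using row 1: 240 + 219 + 86 + 163 + ? → (1,2) = 850 − 708 = 142.
From column 2, 850 − (142 + 205 + 156 + 254) gives (3,2) = 93.

93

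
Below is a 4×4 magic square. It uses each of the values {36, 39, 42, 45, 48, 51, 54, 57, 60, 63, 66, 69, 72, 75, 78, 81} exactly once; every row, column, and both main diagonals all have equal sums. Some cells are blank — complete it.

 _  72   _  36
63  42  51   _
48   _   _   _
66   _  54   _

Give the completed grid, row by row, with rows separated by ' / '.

57 72 69 36 / 63 42 51 78 / 48 81 60 45 / 66 39 54 75

The 16 entries sum to 936, so each line sums to 936/4 = 234.
Row 2 needs 234; the known cells sum to 156, so (2,4) = 78.
From column 1, 234 − (63 + 48 + 66) gives (1,1) = 57.
The remaining cell in anti-diagonal is (3,2) = 234 − 153 = 81.
Using row 1: 57 + 72 + 36 + ? → (1,3) = 234 − 165 = 69.
Column 2: 72 + 42 + 81 + ? = 234, so (4,2) = 39.
Using column 3: 69 + 51 + 54 + ? → (3,3) = 234 − 174 = 60.
The remaining cell in main diagonal is (4,4) = 234 − 159 = 75.
From row 3, 234 − (48 + 81 + 60) gives (3,4) = 45.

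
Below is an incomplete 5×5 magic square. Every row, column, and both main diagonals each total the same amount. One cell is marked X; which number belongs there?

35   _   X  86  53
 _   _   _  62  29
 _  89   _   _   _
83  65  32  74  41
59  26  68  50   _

44

Row 4 is complete and sums to 295; that is the magic constant.
Row 5 must total 295; the given cells sum to 203, so (5,5) = 92.
From column 4, 295 − (86 + 62 + 74 + 50) gives (3,4) = 23.
Using column 5: 53 + 29 + 41 + 92 + ? → (3,5) = 295 − 215 = 80.
Using anti-diagonal: 53 + 62 + 65 + 59 + ? → (3,3) = 295 − 239 = 56.
The remaining cell in row 3 is (3,1) = 295 − 248 = 47.
Using column 1: 35 + 47 + 83 + 59 + ? → (2,1) = 295 − 224 = 71.
Main diagonal: 35 + 56 + 74 + 92 + ? = 295, so (2,2) = 38.
Using row 2: 71 + 38 + 62 + 29 + ? → (2,3) = 295 − 200 = 95.
The remaining cell in column 2 is (1,2) = 295 − 218 = 77.
The remaining cell in column 3 is (1,3) = 295 − 251 = 44.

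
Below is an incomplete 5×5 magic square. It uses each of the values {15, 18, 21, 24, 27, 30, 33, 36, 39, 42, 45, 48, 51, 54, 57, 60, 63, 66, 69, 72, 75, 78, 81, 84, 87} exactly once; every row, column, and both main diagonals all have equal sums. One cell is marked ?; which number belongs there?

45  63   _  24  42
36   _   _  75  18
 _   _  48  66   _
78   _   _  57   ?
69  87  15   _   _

The 25 entries sum to 1275, so each line sums to 1275/5 = 255.
Row 1 must total 255; the given cells sum to 174, so (1,3) = 81.
The remaining cell in column 1 is (3,1) = 255 − 228 = 27.
Column 4 must total 255; the given cells sum to 222, so (5,4) = 33.
Anti-diagonal needs 255; the known cells sum to 234, so (4,2) = 21.
The remaining cell in row 5 is (5,5) = 255 − 204 = 51.
The remaining cell in main diagonal is (2,2) = 255 − 201 = 54.
The remaining cell in row 2 is (2,3) = 255 − 183 = 72.
From column 2, 255 − (63 + 54 + 21 + 87) gives (3,2) = 30.
Column 3 must total 255; the given cells sum to 216, so (4,3) = 39.
Using row 3: 27 + 30 + 48 + 66 + ? → (3,5) = 255 − 171 = 84.
From row 4, 255 − (78 + 21 + 39 + 57) gives (4,5) = 60.

60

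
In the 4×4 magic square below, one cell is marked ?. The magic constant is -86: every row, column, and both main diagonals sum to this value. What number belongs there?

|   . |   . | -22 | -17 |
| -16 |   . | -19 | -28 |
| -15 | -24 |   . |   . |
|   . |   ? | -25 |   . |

-21

The remaining cell in row 2 is (2,2) = -86 − (-63) = -23.
The remaining cell in column 3 is (3,3) = -86 − (-66) = -20.
The remaining cell in anti-diagonal is (4,1) = -86 − (-60) = -26.
From row 3, -86 − (-15 + (-24) + (-20)) gives (3,4) = -27.
Using column 1: -16 + (-15) + (-26) + ? → (1,1) = -86 − (-57) = -29.
Column 4 needs -86; the known cells sum to -72, so (4,4) = -14.
The remaining cell in row 1 is (1,2) = -86 − (-68) = -18.
From row 4, -86 − (-26 + (-25) + (-14)) gives (4,2) = -21.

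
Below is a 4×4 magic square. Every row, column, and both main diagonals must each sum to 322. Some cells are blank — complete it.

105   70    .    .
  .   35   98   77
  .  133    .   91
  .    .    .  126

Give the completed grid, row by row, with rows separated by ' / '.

The remaining cell in row 2 is (2,1) = 322 − 210 = 112.
Column 2: 70 + 35 + 133 + ? = 322, so (4,2) = 84.
Column 4 needs 322; the known cells sum to 294, so (1,4) = 28.
From main diagonal, 322 − (105 + 35 + 126) gives (3,3) = 56.
Using anti-diagonal: 28 + 98 + 133 + ? → (4,1) = 322 − 259 = 63.
Row 1 must total 322; the given cells sum to 203, so (1,3) = 119.
The remaining cell in row 3 is (3,1) = 322 − 280 = 42.
Row 4: 63 + 84 + 126 + ? = 322, so (4,3) = 49.

105 70 119 28 / 112 35 98 77 / 42 133 56 91 / 63 84 49 126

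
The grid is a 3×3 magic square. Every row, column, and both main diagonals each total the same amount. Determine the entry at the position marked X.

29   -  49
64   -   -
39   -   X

59

Column 1 is complete and sums to 132; that is the magic constant.
Using row 1: 29 + 49 + ? → (1,2) = 132 − 78 = 54.
Using anti-diagonal: 49 + 39 + ? → (2,2) = 132 − 88 = 44.
From row 2, 132 − (64 + 44) gives (2,3) = 24.
Column 2: 54 + 44 + ? = 132, so (3,2) = 34.
Column 3 needs 132; the known cells sum to 73, so (3,3) = 59.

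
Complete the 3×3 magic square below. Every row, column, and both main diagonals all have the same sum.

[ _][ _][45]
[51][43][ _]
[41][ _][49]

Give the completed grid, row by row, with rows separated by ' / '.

Anti-diagonal is already complete: 45 + 43 + 41 = 129, so that is the magic constant.
Row 2: 51 + 43 + ? = 129, so (2,3) = 35.
Using row 3: 41 + 49 + ? → (3,2) = 129 − 90 = 39.
Column 1 needs 129; the known cells sum to 92, so (1,1) = 37.
Column 2 must total 129; the given cells sum to 82, so (1,2) = 47.

37 47 45 / 51 43 35 / 41 39 49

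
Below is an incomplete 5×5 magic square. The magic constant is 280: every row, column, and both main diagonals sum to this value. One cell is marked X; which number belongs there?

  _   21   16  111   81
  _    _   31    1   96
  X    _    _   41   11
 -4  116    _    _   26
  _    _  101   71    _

Row 1 must total 280; the given cells sum to 229, so (1,1) = 51.
Using column 4: 111 + 1 + 41 + 71 + ? → (4,4) = 280 − 224 = 56.
Column 5 needs 280; the known cells sum to 214, so (5,5) = 66.
Row 4 must total 280; the given cells sum to 194, so (4,3) = 86.
From column 3, 280 − (16 + 31 + 86 + 101) gives (3,3) = 46.
Using main diagonal: 51 + 46 + 56 + 66 + ? → (2,2) = 280 − 219 = 61.
From anti-diagonal, 280 − (81 + 1 + 46 + 116) gives (5,1) = 36.
Row 2 must total 280; the given cells sum to 189, so (2,1) = 91.
Using row 5: 36 + 101 + 71 + 66 + ? → (5,2) = 280 − 274 = 6.
The remaining cell in column 1 is (3,1) = 280 − 174 = 106.

106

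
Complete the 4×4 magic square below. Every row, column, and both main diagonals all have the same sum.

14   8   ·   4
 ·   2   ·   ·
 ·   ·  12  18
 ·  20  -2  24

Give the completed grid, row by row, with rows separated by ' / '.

Main diagonal is already complete: 14 + 2 + 12 + 24 = 52, so that is the magic constant.
Row 1 must total 52; the given cells sum to 26, so (1,3) = 26.
Row 4 must total 52; the given cells sum to 42, so (4,1) = 10.
From column 2, 52 − (8 + 2 + 20) gives (3,2) = 22.
Column 3 needs 52; the known cells sum to 36, so (2,3) = 16.
The remaining cell in column 4 is (2,4) = 52 − 46 = 6.
Using row 2: 2 + 16 + 6 + ? → (2,1) = 52 − 24 = 28.
Row 3 needs 52; the known cells sum to 52, so (3,1) = 0.

14 8 26 4 / 28 2 16 6 / 0 22 12 18 / 10 20 -2 24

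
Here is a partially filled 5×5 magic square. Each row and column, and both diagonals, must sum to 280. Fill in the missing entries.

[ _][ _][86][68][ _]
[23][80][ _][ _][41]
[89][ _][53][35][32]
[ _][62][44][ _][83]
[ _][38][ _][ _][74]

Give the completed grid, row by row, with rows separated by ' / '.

From row 3, 280 − (89 + 53 + 35 + 32) gives (3,2) = 71.
Column 2: 80 + 71 + 62 + 38 + ? = 280, so (1,2) = 29.
Column 5 needs 280; the known cells sum to 230, so (1,5) = 50.
From row 1, 280 − (29 + 86 + 68 + 50) gives (1,1) = 47.
Main diagonal: 47 + 80 + 53 + 74 + ? = 280, so (4,4) = 26.
Row 4 must total 280; the given cells sum to 215, so (4,1) = 65.
Using column 1: 47 + 23 + 89 + 65 + ? → (5,1) = 280 − 224 = 56.
Anti-diagonal needs 280; the known cells sum to 221, so (2,4) = 59.
Row 2 must total 280; the given cells sum to 203, so (2,3) = 77.
Column 3 needs 280; the known cells sum to 260, so (5,3) = 20.
Column 4: 68 + 59 + 35 + 26 + ? = 280, so (5,4) = 92.

47 29 86 68 50 / 23 80 77 59 41 / 89 71 53 35 32 / 65 62 44 26 83 / 56 38 20 92 74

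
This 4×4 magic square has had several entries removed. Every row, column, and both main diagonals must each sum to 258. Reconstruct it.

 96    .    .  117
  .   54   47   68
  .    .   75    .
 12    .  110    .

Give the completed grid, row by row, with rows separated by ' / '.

Row 2 must total 258; the given cells sum to 169, so (2,1) = 89.
The remaining cell in column 1 is (3,1) = 258 − 197 = 61.
The remaining cell in column 3 is (1,3) = 258 − 232 = 26.
From main diagonal, 258 − (96 + 54 + 75) gives (4,4) = 33.
The remaining cell in anti-diagonal is (3,2) = 258 − 176 = 82.
Row 1: 96 + 26 + 117 + ? = 258, so (1,2) = 19.
Row 3 must total 258; the given cells sum to 218, so (3,4) = 40.
Row 4 must total 258; the given cells sum to 155, so (4,2) = 103.

96 19 26 117 / 89 54 47 68 / 61 82 75 40 / 12 103 110 33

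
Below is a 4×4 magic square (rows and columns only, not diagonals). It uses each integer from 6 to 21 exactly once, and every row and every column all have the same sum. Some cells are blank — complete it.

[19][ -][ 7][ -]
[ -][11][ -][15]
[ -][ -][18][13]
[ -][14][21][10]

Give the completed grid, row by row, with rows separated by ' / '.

The entries are 6 through 21, which sum to 216, so each line sums to 216/4 = 54.
From row 4, 54 − (14 + 21 + 10) gives (4,1) = 9.
From column 3, 54 − (7 + 18 + 21) gives (2,3) = 8.
Column 4: 15 + 13 + 10 + ? = 54, so (1,4) = 16.
The remaining cell in row 1 is (1,2) = 54 − 42 = 12.
Row 2: 11 + 8 + 15 + ? = 54, so (2,1) = 20.
From column 1, 54 − (19 + 20 + 9) gives (3,1) = 6.
Column 2 must total 54; the given cells sum to 37, so (3,2) = 17.

19 12 7 16 / 20 11 8 15 / 6 17 18 13 / 9 14 21 10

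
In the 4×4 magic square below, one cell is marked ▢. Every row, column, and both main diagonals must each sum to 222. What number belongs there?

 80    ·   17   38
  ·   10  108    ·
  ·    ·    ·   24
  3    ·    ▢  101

Row 1: 80 + 17 + 38 + ? = 222, so (1,2) = 87.
From column 4, 222 − (38 + 24 + 101) gives (2,4) = 59.
From main diagonal, 222 − (80 + 10 + 101) gives (3,3) = 31.
Anti-diagonal must total 222; the given cells sum to 149, so (3,2) = 73.
Row 2 needs 222; the known cells sum to 177, so (2,1) = 45.
Row 3: 73 + 31 + 24 + ? = 222, so (3,1) = 94.
The remaining cell in column 2 is (4,2) = 222 − 170 = 52.
Column 3: 17 + 108 + 31 + ? = 222, so (4,3) = 66.

66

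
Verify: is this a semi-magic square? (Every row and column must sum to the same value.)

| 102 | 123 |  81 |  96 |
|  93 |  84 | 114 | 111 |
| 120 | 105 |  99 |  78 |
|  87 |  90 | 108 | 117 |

Row 1: 102 + 123 + 81 + 96 = 402.
Row 2: 93 + 84 + 114 + 111 = 402.
Row 3: 120 + 105 + 99 + 78 = 402.
Row 4: 87 + 90 + 108 + 117 = 402.
Column 1: 102 + 93 + 120 + 87 = 402.
Column 2: 123 + 84 + 105 + 90 = 402.
Column 3: 81 + 114 + 99 + 108 = 402.
Column 4: 96 + 111 + 78 + 117 = 402.
All lines sum to 402.

Yes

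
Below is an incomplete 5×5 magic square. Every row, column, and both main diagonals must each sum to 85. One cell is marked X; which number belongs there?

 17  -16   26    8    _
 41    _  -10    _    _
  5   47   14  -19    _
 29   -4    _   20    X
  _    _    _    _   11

Row 1 must total 85; the given cells sum to 35, so (1,5) = 50.
From row 3, 85 − (5 + 47 + 14 + (-19)) gives (3,5) = 38.
The remaining cell in column 1 is (5,1) = 85 − 92 = -7.
The remaining cell in main diagonal is (2,2) = 85 − 62 = 23.
Anti-diagonal needs 85; the known cells sum to 53, so (2,4) = 32.
Using row 2: 41 + 23 + (-10) + 32 + ? → (2,5) = 85 − 86 = -1.
From column 2, 85 − (-16 + 23 + 47 + (-4)) gives (5,2) = 35.
Column 4: 8 + 32 + (-19) + 20 + ? = 85, so (5,4) = 44.
Column 5 must total 85; the given cells sum to 98, so (4,5) = -13.

-13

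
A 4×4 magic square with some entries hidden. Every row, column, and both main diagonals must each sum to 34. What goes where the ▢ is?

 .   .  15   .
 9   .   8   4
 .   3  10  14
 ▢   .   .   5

Row 2 needs 34; the known cells sum to 21, so (2,2) = 13.
Row 3: 3 + 10 + 14 + ? = 34, so (3,1) = 7.
Column 3 needs 34; the known cells sum to 33, so (4,3) = 1.
Column 4 must total 34; the given cells sum to 23, so (1,4) = 11.
Main diagonal: 13 + 10 + 5 + ? = 34, so (1,1) = 6.
The remaining cell in anti-diagonal is (4,1) = 34 − 22 = 12.

12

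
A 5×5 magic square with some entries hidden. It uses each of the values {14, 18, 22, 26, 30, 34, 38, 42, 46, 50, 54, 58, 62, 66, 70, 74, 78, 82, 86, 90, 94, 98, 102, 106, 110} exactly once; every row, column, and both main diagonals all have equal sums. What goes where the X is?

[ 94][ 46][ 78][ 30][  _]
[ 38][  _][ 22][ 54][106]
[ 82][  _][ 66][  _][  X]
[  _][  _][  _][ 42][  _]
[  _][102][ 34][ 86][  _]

The 25 entries sum to 1550, so each line sums to 1550/5 = 310.
Row 1 must total 310; the given cells sum to 248, so (1,5) = 62.
Row 2 needs 310; the known cells sum to 220, so (2,2) = 90.
Column 3 must total 310; the given cells sum to 200, so (4,3) = 110.
Using column 4: 30 + 54 + 42 + 86 + ? → (3,4) = 310 − 212 = 98.
Main diagonal: 94 + 90 + 66 + 42 + ? = 310, so (5,5) = 18.
Row 5 needs 310; the known cells sum to 240, so (5,1) = 70.
Column 1 must total 310; the given cells sum to 284, so (4,1) = 26.
Using anti-diagonal: 62 + 54 + 66 + 70 + ? → (4,2) = 310 − 252 = 58.
Row 4 must total 310; the given cells sum to 236, so (4,5) = 74.
Column 2 must total 310; the given cells sum to 296, so (3,2) = 14.
Using column 5: 62 + 106 + 74 + 18 + ? → (3,5) = 310 − 260 = 50.

50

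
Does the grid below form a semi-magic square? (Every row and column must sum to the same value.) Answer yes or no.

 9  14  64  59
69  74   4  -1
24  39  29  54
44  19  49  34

Yes

Row 1: 9 + 14 + 64 + 59 = 146.
Row 2: 69 + 74 + 4 + (-1) = 146.
Row 3: 24 + 39 + 29 + 54 = 146.
Row 4: 44 + 19 + 49 + 34 = 146.
Column 1: 9 + 69 + 24 + 44 = 146.
Column 2: 14 + 74 + 39 + 19 = 146.
Column 3: 64 + 4 + 29 + 49 = 146.
Column 4: 59 + (-1) + 54 + 34 = 146.
All lines sum to 146.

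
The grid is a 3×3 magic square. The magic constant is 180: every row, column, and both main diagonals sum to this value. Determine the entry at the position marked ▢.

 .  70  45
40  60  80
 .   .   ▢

The remaining cell in row 1 is (1,1) = 180 − 115 = 65.
Column 1: 65 + 40 + ? = 180, so (3,1) = 75.
Using column 2: 70 + 60 + ? → (3,2) = 180 − 130 = 50.
Using column 3: 45 + 80 + ? → (3,3) = 180 − 125 = 55.

55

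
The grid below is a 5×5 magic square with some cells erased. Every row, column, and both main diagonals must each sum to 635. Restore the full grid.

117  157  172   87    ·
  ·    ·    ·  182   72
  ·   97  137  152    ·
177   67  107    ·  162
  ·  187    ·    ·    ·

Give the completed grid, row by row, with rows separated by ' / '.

117 157 172 87 102 / 112 127 142 182 72 / 82 97 137 152 167 / 177 67 107 122 162 / 147 187 77 92 132

From row 1, 635 − (117 + 157 + 172 + 87) gives (1,5) = 102.
The remaining cell in row 4 is (4,4) = 635 − 513 = 122.
Column 2 needs 635; the known cells sum to 508, so (2,2) = 127.
Column 4 must total 635; the given cells sum to 543, so (5,4) = 92.
From main diagonal, 635 − (117 + 127 + 137 + 122) gives (5,5) = 132.
Using anti-diagonal: 102 + 182 + 137 + 67 + ? → (5,1) = 635 − 488 = 147.
The remaining cell in row 5 is (5,3) = 635 − 558 = 77.
From column 3, 635 − (172 + 137 + 107 + 77) gives (2,3) = 142.
Using column 5: 102 + 72 + 162 + 132 + ? → (3,5) = 635 − 468 = 167.
The remaining cell in row 2 is (2,1) = 635 − 523 = 112.
The remaining cell in row 3 is (3,1) = 635 − 553 = 82.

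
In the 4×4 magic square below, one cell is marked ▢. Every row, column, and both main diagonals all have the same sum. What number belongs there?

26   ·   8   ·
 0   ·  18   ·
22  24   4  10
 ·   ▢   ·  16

Row 3 is complete and sums to 60; that is the magic constant.
Column 1 must total 60; the given cells sum to 48, so (4,1) = 12.
Column 3 needs 60; the known cells sum to 30, so (4,3) = 30.
Main diagonal needs 60; the known cells sum to 46, so (2,2) = 14.
Anti-diagonal: 18 + 24 + 12 + ? = 60, so (1,4) = 6.
Row 1 must total 60; the given cells sum to 40, so (1,2) = 20.
Row 2: 0 + 14 + 18 + ? = 60, so (2,4) = 28.
Using row 4: 12 + 30 + 16 + ? → (4,2) = 60 − 58 = 2.

2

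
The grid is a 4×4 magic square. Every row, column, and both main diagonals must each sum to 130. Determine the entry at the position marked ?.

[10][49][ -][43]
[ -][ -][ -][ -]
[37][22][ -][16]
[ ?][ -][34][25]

Row 1: 10 + 49 + 43 + ? = 130, so (1,3) = 28.
The remaining cell in row 3 is (3,3) = 130 − 75 = 55.
From column 3, 130 − (28 + 55 + 34) gives (2,3) = 13.
The remaining cell in column 4 is (2,4) = 130 − 84 = 46.
Using main diagonal: 10 + 55 + 25 + ? → (2,2) = 130 − 90 = 40.
The remaining cell in anti-diagonal is (4,1) = 130 − 78 = 52.

52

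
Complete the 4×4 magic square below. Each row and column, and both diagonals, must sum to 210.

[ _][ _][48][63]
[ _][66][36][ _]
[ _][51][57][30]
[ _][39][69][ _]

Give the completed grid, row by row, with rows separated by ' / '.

45 54 48 63 / 33 66 36 75 / 72 51 57 30 / 60 39 69 42

Row 3 must total 210; the given cells sum to 138, so (3,1) = 72.
Column 2 needs 210; the known cells sum to 156, so (1,2) = 54.
Using anti-diagonal: 63 + 36 + 51 + ? → (4,1) = 210 − 150 = 60.
Row 1 needs 210; the known cells sum to 165, so (1,1) = 45.
Row 4 needs 210; the known cells sum to 168, so (4,4) = 42.
Using column 1: 45 + 72 + 60 + ? → (2,1) = 210 − 177 = 33.
Column 4 must total 210; the given cells sum to 135, so (2,4) = 75.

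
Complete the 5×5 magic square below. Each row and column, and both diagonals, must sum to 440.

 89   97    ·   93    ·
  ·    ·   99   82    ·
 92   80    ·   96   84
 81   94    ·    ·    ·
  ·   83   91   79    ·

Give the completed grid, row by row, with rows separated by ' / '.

Row 3 must total 440; the given cells sum to 352, so (3,3) = 88.
The remaining cell in column 2 is (2,2) = 440 − 354 = 86.
The remaining cell in column 4 is (4,4) = 440 − 350 = 90.
Using main diagonal: 89 + 86 + 88 + 90 + ? → (5,5) = 440 − 353 = 87.
Row 5 needs 440; the known cells sum to 340, so (5,1) = 100.
The remaining cell in column 1 is (2,1) = 440 − 362 = 78.
Using anti-diagonal: 82 + 88 + 94 + 100 + ? → (1,5) = 440 − 364 = 76.
Row 1 must total 440; the given cells sum to 355, so (1,3) = 85.
Row 2 needs 440; the known cells sum to 345, so (2,5) = 95.
Using column 3: 85 + 99 + 88 + 91 + ? → (4,3) = 440 − 363 = 77.
Using column 5: 76 + 95 + 84 + 87 + ? → (4,5) = 440 − 342 = 98.

89 97 85 93 76 / 78 86 99 82 95 / 92 80 88 96 84 / 81 94 77 90 98 / 100 83 91 79 87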